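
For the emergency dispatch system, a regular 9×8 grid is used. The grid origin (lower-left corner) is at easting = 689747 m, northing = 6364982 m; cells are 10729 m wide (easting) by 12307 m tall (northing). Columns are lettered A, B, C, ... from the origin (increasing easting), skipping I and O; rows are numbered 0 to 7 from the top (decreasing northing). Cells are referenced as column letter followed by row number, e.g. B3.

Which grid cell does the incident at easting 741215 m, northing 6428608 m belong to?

Column index: ⌊(741215 − 689747) / 10729⌋ = ⌊4.797⌋ = 4 → column E
Row offset from origin: ⌊(6428608 − 6364982) / 12307⌋ = ⌊5.170⌋ = 5 → row 2 (counted from top)

E2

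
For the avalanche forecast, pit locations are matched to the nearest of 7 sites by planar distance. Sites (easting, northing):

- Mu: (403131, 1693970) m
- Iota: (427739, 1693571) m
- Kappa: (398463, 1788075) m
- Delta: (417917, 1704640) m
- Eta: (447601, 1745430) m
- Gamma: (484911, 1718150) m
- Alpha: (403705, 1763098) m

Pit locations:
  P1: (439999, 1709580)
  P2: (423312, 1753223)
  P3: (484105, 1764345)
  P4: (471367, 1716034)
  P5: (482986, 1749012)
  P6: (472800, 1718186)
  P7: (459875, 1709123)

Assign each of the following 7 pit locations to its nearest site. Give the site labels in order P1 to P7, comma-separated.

Iota, Alpha, Eta, Gamma, Gamma, Gamma, Gamma

P1 → Iota (d²=406595681.00)
P2 → Alpha (d²=481950074.00)
P3 → Eta (d²=1690319241.00)
P4 → Gamma (d²=187917392.00)
P5 → Gamma (d²=956168669.00)
P6 → Gamma (d²=146677617.00)
P7 → Gamma (d²=708288025.00)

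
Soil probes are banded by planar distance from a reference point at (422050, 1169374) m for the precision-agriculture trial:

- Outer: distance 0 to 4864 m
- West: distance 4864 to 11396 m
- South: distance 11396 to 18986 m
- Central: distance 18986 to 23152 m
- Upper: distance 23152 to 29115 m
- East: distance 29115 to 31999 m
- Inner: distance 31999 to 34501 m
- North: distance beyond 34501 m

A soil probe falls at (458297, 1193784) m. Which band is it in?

Distance = √((458297−422050)² + (1193784−1169374)²) = √(1313845009.000 + 595848100.000) = 43700.036 m.
34501 ≤ 43700.036 < ∞ → North.

North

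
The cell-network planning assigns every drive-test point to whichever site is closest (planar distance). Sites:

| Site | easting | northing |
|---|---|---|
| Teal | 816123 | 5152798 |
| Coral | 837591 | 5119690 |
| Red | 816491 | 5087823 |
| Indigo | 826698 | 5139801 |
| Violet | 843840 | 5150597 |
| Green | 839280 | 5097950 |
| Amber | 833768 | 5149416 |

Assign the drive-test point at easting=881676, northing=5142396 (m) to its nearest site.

Squared distances to each site:
Teal: 4405397413.000; Coral: 2459049661.000; Red: 7227296554.000; Indigo: 3029314509.000; Violet: 1498819297.000; Green: 3772867732.000; Amber: 2344456864.000.
Minimum at Violet.

Violet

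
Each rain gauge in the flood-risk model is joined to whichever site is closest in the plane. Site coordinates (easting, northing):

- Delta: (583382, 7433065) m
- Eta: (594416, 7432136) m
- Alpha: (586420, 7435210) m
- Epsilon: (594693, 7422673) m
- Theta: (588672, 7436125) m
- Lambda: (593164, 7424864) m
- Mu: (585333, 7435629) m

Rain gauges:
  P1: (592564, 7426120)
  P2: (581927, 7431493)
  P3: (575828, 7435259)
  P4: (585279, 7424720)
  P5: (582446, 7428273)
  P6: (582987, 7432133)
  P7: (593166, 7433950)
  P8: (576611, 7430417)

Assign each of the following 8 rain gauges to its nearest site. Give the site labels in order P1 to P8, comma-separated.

Lambda, Delta, Delta, Lambda, Delta, Delta, Eta, Delta

P1 → Lambda (d²=1937536.00)
P2 → Delta (d²=4588209.00)
P3 → Delta (d²=61876552.00)
P4 → Lambda (d²=62193961.00)
P5 → Delta (d²=23839360.00)
P6 → Delta (d²=1024649.00)
P7 → Eta (d²=4853096.00)
P8 → Delta (d²=52858345.00)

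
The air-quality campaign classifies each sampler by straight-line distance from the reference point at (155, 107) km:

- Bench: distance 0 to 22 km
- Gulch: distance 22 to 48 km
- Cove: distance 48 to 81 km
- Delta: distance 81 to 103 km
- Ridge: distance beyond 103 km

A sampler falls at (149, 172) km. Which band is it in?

Cove

Distance = √((149−155)² + (172−107)²) = √(36.000 + 4225.000) = 65.276 km.
48 ≤ 65.276 < 81 → Cove.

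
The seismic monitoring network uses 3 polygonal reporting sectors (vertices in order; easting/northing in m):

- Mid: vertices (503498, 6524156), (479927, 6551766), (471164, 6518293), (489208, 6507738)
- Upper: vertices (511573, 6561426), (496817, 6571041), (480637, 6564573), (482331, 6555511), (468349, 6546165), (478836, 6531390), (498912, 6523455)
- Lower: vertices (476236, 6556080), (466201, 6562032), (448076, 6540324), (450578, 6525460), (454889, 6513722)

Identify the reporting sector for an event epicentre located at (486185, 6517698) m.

Cast a ray rightward from (486185, 6517698). For each polygon, the edges (by vertex number in listed order) whose endpoints lie on opposite sides of northing = 6517698, where each meets that height, and whether that is right or left of the point:
Mid: 3–4 at easting≈472181.2 (left), 4–1 at easting≈497877.0 (right) → 1 crossing.
Upper: no edge straddles that height → 0 crossings.
Lower: 4–5 at easting≈453428.7 (left), 5–1 at easting≈456892.8 (left) → 0 crossings.
Only Mid has an odd count, so the point is inside Mid.

Mid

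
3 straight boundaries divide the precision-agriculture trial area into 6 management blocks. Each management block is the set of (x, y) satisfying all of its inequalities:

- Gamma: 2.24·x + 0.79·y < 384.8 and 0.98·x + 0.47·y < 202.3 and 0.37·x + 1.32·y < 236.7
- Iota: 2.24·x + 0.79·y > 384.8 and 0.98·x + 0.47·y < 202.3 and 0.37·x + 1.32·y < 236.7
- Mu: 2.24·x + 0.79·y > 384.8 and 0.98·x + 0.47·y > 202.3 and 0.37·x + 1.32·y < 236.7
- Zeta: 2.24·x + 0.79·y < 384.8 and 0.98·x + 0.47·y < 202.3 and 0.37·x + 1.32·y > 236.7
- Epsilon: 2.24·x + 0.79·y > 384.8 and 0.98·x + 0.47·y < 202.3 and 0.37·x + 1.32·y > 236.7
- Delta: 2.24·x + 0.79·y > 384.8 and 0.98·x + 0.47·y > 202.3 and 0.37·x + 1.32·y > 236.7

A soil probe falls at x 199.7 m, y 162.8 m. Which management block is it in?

2.24·199.7 + 0.79·162.8 = 575.940, which is > 384.8
0.98·199.7 + 0.47·162.8 = 272.222, which is > 202.3
0.37·199.7 + 1.32·162.8 = 288.785, which is > 236.7
This sign pattern matches Delta.

Delta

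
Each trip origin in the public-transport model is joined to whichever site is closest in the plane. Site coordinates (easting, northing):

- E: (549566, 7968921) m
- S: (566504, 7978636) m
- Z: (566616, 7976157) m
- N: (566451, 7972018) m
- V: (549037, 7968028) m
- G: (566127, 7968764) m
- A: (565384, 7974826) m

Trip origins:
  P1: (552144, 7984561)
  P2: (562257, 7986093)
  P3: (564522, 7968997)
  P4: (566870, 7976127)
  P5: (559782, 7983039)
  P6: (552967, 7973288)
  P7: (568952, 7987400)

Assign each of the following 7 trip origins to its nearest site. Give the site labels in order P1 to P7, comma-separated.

S, S, G, Z, S, E, S

P1 → S (d²=241315225.00)
P2 → S (d²=73643858.00)
P3 → G (d²=2630314.00)
P4 → Z (d²=65416.00)
P5 → S (d²=64571693.00)
P6 → E (d²=30637490.00)
P7 → S (d²=82800400.00)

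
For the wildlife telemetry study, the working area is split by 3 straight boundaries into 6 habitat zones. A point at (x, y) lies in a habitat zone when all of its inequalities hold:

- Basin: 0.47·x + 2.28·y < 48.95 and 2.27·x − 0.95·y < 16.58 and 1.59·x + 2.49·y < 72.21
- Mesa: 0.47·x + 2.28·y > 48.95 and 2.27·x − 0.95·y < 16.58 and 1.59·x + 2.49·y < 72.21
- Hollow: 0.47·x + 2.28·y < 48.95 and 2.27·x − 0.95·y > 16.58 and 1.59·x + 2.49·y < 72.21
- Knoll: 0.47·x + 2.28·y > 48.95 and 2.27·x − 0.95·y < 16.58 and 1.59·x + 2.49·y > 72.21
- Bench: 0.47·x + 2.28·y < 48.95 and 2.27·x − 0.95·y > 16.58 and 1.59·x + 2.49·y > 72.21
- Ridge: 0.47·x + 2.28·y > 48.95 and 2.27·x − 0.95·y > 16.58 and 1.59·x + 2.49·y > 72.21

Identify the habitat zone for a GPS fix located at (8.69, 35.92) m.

0.47·8.69 + 2.28·35.92 = 85.982, which is > 48.95
2.27·8.69 − 0.95·35.92 = -14.398, which is < 16.58
1.59·8.69 + 2.49·35.92 = 103.258, which is > 72.21
This sign pattern matches Knoll.

Knoll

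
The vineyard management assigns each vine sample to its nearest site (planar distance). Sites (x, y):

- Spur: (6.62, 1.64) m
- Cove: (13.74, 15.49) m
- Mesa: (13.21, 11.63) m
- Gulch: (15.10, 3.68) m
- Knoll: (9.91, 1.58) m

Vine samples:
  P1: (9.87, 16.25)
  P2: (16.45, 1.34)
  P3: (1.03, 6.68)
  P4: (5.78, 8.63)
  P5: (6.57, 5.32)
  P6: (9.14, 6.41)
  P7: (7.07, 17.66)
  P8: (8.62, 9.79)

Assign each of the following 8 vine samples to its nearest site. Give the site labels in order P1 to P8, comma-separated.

P1 → Cove (d²=15.55)
P2 → Gulch (d²=7.30)
P3 → Spur (d²=56.65)
P4 → Spur (d²=49.57)
P5 → Spur (d²=13.54)
P6 → Knoll (d²=23.92)
P7 → Cove (d²=49.20)
P8 → Mesa (d²=24.45)

Cove, Gulch, Spur, Spur, Spur, Knoll, Cove, Mesa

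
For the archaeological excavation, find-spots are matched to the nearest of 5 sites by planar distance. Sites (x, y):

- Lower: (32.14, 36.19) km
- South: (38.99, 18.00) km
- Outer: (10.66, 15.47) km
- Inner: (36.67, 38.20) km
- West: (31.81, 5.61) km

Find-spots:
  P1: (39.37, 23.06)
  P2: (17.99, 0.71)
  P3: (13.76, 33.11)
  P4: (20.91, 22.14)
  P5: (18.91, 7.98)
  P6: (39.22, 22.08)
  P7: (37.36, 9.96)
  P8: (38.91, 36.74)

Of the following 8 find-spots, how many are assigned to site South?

P1 → South
P2 → West
P3 → Outer
P4 → Outer
P5 → Outer
P6 → South
P7 → West
P8 → Inner
2 of the 8 go to South.

2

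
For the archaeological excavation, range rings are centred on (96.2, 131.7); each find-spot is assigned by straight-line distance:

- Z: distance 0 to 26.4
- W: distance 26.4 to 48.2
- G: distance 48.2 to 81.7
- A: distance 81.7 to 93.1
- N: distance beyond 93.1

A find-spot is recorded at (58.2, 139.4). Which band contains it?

Distance = √((58.2−96.2)² + (139.4−131.7)²) = √(1444.000 + 59.290) = 38.772.
26.4 ≤ 38.772 < 48.2 → W.

W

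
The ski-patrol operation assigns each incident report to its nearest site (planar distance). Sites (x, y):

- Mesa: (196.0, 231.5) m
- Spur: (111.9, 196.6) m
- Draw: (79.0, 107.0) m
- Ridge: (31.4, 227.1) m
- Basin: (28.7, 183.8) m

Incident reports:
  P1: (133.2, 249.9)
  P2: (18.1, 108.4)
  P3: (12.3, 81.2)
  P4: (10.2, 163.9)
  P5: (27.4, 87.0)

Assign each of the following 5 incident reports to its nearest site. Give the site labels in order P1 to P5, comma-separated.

P1 → Spur (d²=3294.58)
P2 → Draw (d²=3710.77)
P3 → Draw (d²=5114.53)
P4 → Basin (d²=738.26)
P5 → Draw (d²=3062.56)

Spur, Draw, Draw, Basin, Draw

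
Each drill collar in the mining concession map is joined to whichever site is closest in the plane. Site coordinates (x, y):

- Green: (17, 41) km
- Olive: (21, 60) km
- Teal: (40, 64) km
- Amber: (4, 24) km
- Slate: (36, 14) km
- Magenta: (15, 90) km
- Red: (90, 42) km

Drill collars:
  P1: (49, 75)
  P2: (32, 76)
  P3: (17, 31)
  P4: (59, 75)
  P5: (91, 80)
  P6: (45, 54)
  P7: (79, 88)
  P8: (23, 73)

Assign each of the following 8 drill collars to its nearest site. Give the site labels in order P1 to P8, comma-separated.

P1 → Teal (d²=202.00)
P2 → Teal (d²=208.00)
P3 → Green (d²=100.00)
P4 → Teal (d²=482.00)
P5 → Red (d²=1445.00)
P6 → Teal (d²=125.00)
P7 → Teal (d²=2097.00)
P8 → Olive (d²=173.00)

Teal, Teal, Green, Teal, Red, Teal, Teal, Olive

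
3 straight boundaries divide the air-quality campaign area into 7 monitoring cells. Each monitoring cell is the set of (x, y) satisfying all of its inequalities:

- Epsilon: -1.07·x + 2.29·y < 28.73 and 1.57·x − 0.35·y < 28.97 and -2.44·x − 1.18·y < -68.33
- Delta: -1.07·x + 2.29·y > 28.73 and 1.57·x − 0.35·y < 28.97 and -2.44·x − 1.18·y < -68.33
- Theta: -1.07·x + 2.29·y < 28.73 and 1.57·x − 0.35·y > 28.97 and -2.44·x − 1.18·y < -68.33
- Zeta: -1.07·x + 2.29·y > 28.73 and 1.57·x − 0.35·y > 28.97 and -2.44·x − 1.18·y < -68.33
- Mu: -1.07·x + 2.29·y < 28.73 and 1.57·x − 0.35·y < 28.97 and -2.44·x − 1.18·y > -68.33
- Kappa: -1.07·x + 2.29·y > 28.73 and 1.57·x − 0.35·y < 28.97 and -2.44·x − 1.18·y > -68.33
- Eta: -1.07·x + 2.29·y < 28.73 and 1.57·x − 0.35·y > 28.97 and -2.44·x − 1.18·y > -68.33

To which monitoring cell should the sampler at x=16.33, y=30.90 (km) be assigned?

Delta

-1.07·16.33 + 2.29·30.90 = 53.288, which is > 28.73
1.57·16.33 − 0.35·30.90 = 14.823, which is < 28.97
-2.44·16.33 − 1.18·30.90 = -76.307, which is < -68.33
This sign pattern matches Delta.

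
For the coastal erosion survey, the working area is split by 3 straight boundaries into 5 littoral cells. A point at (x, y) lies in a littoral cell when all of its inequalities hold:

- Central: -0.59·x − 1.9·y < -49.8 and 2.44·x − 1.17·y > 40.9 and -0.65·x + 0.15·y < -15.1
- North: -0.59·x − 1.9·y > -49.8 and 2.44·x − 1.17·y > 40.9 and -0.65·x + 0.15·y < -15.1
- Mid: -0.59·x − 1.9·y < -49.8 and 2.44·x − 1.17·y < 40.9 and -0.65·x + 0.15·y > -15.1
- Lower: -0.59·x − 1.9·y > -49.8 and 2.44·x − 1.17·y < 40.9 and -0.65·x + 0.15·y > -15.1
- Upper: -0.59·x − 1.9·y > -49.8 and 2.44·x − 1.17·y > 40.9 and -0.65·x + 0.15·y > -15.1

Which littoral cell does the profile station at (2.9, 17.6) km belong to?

-0.59·2.9 − 1.9·17.6 = -35.151, which is > -49.8
2.44·2.9 − 1.17·17.6 = -13.516, which is < 40.9
-0.65·2.9 + 0.15·17.6 = 0.755, which is > -15.1
This sign pattern matches Lower.

Lower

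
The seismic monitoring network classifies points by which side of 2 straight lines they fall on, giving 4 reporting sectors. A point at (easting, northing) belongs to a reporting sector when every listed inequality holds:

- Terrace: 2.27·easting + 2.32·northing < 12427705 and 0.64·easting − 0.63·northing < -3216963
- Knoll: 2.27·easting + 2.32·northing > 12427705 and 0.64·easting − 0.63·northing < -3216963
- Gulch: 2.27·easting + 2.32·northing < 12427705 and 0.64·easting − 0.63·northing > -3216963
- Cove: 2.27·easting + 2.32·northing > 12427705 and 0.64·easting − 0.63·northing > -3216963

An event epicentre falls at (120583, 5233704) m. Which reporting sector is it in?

2.27·120583 + 2.32·5233704 = 12415916.690, which is < 12427705
0.64·120583 − 0.63·5233704 = -3220060.400, which is < -3216963
This sign pattern matches Terrace.

Terrace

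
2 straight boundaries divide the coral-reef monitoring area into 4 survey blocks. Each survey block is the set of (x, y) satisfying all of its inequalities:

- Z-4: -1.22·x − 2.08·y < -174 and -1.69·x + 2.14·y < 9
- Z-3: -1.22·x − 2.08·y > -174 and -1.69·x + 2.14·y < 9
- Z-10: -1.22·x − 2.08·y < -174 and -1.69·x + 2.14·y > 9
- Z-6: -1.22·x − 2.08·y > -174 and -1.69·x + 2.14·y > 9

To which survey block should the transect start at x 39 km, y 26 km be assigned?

-1.22·39 − 2.08·26 = -101.660, which is > -174
-1.69·39 + 2.14·26 = -10.270, which is < 9
This sign pattern matches Z-3.

Z-3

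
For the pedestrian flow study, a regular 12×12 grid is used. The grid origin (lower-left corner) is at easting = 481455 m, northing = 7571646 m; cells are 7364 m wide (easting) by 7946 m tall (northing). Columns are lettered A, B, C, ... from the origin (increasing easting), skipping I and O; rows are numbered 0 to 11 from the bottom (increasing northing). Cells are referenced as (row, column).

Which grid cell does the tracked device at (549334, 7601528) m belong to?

(3, K)

Column index: ⌊(549334 − 481455) / 7364⌋ = ⌊9.218⌋ = 9 → column K
Row offset from origin: ⌊(7601528 − 7571646) / 7946⌋ = ⌊3.761⌋ = 3 → row 3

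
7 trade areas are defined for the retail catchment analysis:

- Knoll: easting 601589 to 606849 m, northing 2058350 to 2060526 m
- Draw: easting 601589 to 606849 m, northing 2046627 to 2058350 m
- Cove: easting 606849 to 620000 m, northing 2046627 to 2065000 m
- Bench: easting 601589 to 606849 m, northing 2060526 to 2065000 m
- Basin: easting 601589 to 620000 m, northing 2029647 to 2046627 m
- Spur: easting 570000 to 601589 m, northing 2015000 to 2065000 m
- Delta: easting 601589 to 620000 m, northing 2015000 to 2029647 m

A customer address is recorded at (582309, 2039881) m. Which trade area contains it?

Spur

The point has easting = 582309 and northing = 2039881.
Only Spur satisfies 570000 ≤ easting ≤ 601589 and 2015000 ≤ northing ≤ 2065000.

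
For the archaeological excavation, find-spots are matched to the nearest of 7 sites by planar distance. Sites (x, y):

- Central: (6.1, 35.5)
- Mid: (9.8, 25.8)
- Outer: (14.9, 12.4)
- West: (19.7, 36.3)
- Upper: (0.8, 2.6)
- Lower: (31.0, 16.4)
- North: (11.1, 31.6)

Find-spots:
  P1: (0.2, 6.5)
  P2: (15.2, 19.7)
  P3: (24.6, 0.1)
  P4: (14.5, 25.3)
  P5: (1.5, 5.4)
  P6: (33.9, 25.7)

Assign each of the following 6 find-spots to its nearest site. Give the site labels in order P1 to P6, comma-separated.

Upper, Outer, Outer, Mid, Upper, Lower

P1 → Upper (d²=15.57)
P2 → Outer (d²=53.38)
P3 → Outer (d²=245.38)
P4 → Mid (d²=22.34)
P5 → Upper (d²=8.33)
P6 → Lower (d²=94.90)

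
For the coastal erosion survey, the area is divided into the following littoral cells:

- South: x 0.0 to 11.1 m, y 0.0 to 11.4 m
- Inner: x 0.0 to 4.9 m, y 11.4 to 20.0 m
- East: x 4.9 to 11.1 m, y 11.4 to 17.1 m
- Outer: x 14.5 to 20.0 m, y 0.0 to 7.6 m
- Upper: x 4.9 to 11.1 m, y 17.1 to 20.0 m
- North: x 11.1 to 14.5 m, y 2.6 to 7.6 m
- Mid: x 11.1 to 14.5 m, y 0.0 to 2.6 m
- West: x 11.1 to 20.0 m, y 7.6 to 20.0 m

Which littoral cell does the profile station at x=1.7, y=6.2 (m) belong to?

South

The point has x = 1.7 and y = 6.2.
Only South satisfies 0.0 ≤ x ≤ 11.1 and 0.0 ≤ y ≤ 11.4.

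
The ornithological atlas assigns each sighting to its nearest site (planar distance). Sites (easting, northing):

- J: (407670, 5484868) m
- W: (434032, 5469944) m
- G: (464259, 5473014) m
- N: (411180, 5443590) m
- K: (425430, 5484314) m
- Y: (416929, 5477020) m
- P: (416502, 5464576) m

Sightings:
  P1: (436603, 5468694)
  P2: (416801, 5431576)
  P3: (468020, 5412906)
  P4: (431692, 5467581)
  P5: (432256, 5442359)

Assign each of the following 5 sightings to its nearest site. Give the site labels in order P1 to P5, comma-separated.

P1 → W (d²=8172541.00)
P2 → N (d²=175931837.00)
P3 → G (d²=3627116785.00)
P4 → W (d²=11059369.00)
P5 → N (d²=445713137.00)

W, N, G, W, N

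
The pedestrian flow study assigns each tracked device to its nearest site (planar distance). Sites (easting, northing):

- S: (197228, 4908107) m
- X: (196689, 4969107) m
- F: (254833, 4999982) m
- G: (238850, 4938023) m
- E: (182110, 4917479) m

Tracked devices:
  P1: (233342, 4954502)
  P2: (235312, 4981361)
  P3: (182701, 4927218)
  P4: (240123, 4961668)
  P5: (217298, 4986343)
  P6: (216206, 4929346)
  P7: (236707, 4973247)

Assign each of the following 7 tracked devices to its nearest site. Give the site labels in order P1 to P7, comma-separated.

P1 → G (d²=301895505.00)
P2 → F (d²=727811082.00)
P3 → E (d²=95197402.00)
P4 → G (d²=560706554.00)
P5 → X (d²=721810577.00)
P6 → G (d²=588041065.00)
P7 → F (d²=1043312101.00)

G, F, E, G, X, G, F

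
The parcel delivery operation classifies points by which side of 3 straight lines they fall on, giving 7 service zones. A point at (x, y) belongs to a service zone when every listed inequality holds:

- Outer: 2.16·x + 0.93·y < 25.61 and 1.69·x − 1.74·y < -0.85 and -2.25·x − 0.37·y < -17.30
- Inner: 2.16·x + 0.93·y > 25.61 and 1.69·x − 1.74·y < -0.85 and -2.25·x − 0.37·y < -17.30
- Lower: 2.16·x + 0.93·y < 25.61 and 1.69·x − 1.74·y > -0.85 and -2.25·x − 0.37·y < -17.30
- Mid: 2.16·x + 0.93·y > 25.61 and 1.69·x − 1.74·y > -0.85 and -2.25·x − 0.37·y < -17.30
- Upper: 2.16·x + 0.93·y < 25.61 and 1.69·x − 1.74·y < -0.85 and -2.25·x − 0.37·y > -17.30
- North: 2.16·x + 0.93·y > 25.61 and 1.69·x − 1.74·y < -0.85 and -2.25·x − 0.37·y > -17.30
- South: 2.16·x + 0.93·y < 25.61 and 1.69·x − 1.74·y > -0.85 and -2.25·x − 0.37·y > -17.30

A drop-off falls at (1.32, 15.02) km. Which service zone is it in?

2.16·1.32 + 0.93·15.02 = 16.820, which is < 25.61
1.69·1.32 − 1.74·15.02 = -23.904, which is < -0.85
-2.25·1.32 − 0.37·15.02 = -8.527, which is > -17.30
This sign pattern matches Upper.

Upper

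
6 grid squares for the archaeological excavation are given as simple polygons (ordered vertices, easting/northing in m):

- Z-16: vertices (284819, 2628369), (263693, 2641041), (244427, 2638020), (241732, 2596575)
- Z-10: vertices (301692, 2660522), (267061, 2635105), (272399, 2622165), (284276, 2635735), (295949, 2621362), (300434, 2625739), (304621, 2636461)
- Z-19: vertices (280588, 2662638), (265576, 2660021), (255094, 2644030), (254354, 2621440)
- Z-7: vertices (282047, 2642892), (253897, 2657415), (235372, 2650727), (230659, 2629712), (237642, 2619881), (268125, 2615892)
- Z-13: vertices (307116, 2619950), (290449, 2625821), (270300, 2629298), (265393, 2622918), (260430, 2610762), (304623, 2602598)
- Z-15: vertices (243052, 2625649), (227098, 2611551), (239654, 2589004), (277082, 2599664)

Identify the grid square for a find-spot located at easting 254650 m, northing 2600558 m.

Cast a ray rightward from (254650, 2600558). For each polygon, the edges (by vertex number in listed order) whose endpoints lie on opposite sides of northing = 2600558, where each meets that height, and whether that is right or left of the point:
Z-16: 3–4 at easting≈241991.0 (left), 4–1 at easting≈247129.7 (left) → 0 crossings.
Z-10: no edge straddles that height → 0 crossings.
Z-19: no edge straddles that height → 0 crossings.
Z-7: no edge straddles that height → 0 crossings.
Z-13: no edge straddles that height → 0 crossings.
Z-15: 2–3 at easting≈233219.8 (left), 4–1 at easting≈275911.2 (right) → 1 crossing.
Only Z-15 has an odd count, so the point is inside Z-15.

Z-15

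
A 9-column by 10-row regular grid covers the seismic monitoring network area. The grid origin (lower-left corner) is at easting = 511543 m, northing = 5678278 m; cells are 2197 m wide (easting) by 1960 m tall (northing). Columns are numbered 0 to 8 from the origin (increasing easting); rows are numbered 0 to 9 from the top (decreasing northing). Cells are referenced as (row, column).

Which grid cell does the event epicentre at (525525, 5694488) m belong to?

Column index: ⌊(525525 − 511543) / 2197⌋ = ⌊6.364⌋ = 6
Row offset from origin: ⌊(5694488 − 5678278) / 1960⌋ = ⌊8.270⌋ = 8 → row 1 (counted from top)

(1, 6)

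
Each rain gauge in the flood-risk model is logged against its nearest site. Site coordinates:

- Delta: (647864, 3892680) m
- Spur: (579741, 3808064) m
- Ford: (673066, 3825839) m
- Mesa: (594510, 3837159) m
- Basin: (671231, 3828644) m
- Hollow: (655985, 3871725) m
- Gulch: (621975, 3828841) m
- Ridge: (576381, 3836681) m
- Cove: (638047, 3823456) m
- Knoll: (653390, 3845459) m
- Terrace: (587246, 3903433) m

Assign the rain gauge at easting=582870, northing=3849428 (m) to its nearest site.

Squared distances to each site:
Delta: 6094955540.000; Spur: 1720771137.000; Ford: 8691759337.000; Mesa: 286017961.000; Basin: 8239640977.000; Hollow: 5842959434.000; Gulch: 1953025594.000; Ridge: 204593130.000; Cove: 3719046113.000; Knoll: 4988823361.000; Terrace: 2935689401.000.
Minimum at Ridge.

Ridge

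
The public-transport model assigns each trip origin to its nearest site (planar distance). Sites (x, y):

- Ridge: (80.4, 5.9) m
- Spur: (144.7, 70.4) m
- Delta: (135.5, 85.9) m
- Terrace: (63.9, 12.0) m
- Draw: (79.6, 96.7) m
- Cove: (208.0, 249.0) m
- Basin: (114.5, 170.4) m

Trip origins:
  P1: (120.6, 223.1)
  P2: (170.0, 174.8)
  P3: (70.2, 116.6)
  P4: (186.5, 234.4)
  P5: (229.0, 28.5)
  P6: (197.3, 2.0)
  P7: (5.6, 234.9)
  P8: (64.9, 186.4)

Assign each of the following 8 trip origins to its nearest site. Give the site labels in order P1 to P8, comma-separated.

Basin, Basin, Draw, Cove, Spur, Spur, Basin, Basin

P1 → Basin (d²=2814.50)
P2 → Basin (d²=3099.61)
P3 → Draw (d²=484.37)
P4 → Cove (d²=675.41)
P5 → Spur (d²=8862.10)
P6 → Spur (d²=7445.32)
P7 → Basin (d²=16019.46)
P8 → Basin (d²=2716.16)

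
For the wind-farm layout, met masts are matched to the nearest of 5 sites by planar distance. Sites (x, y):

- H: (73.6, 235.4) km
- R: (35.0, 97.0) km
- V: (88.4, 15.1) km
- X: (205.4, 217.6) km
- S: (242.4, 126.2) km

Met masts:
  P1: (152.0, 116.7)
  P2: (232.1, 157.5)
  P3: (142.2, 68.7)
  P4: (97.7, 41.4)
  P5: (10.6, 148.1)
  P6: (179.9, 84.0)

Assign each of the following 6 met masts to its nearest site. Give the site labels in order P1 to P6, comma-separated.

P1 → S (d²=8262.41)
P2 → S (d²=1085.78)
P3 → V (d²=5767.40)
P4 → V (d²=778.18)
P5 → R (d²=3206.57)
P6 → S (d²=5687.09)

S, S, V, V, R, S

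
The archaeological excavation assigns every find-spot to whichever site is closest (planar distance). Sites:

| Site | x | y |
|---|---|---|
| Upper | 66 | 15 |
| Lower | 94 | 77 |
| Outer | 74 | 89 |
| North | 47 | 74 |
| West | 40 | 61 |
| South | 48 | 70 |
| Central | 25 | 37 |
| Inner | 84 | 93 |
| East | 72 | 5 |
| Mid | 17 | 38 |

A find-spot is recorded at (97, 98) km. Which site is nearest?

Inner

Squared distances to each site:
Upper: 7850.000; Lower: 450.000; Outer: 610.000; North: 3076.000; West: 4618.000; South: 3185.000; Central: 8905.000; Inner: 194.000; East: 9274.000; Mid: 10000.000.
Minimum at Inner.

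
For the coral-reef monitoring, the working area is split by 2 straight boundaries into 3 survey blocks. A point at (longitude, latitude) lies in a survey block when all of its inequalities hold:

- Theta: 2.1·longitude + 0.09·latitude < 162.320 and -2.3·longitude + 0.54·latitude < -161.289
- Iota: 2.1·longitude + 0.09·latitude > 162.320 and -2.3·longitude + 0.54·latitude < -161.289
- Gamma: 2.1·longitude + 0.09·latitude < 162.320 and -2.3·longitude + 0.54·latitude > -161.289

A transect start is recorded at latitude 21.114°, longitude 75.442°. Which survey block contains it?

Theta

2.1·75.442 + 0.09·21.114 = 160.328, which is < 162.320
-2.3·75.442 + 0.54·21.114 = -162.115, which is < -161.289
This sign pattern matches Theta.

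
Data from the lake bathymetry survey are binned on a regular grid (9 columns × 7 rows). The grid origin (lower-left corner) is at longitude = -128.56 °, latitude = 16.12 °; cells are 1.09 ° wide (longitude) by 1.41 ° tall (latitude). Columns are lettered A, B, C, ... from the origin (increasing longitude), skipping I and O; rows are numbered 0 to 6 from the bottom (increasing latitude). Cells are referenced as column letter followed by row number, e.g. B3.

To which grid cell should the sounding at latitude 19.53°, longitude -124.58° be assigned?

Column index: ⌊(-124.58 − -128.56) / 1.09⌋ = ⌊3.651⌋ = 3 → column D
Row offset from origin: ⌊(19.53 − 16.12) / 1.41⌋ = ⌊2.418⌋ = 2 → row 2

D2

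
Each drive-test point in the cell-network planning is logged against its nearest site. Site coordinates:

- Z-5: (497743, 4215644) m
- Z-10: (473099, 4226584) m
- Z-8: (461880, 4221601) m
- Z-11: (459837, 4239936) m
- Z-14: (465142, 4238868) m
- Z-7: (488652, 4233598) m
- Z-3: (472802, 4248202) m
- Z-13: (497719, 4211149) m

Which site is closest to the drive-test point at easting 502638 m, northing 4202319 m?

Z-13

Squared distances to each site:
Z-5: 201516650.000; Z-10: 1461342746.000; Z-8: 2033010088.000; Z-11: 3246964290.000; Z-14: 2741779417.000; Z-7: 1173984037.000; Z-3: 2995436585.000; Z-13: 102165461.000.
Minimum at Z-13.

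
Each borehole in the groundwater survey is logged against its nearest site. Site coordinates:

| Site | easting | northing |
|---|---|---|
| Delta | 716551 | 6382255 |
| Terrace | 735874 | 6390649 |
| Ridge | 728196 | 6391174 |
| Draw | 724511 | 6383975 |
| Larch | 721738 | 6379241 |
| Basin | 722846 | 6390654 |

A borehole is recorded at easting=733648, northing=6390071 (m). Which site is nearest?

Terrace

Squared distances to each site:
Delta: 353397265.000; Terrace: 5289160.000; Ridge: 30940913.000; Draw: 120645985.000; Larch: 259137000.000; Basin: 117023093.000.
Minimum at Terrace.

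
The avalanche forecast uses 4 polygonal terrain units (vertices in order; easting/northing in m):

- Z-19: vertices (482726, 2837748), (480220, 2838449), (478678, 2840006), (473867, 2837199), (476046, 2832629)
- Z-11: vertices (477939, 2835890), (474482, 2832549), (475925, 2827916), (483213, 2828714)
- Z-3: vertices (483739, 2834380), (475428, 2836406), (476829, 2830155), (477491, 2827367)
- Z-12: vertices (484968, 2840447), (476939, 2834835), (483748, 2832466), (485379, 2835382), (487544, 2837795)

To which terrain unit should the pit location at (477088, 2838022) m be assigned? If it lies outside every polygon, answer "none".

Z-19

Cast a ray rightward from (477088, 2838022). For each polygon, the edges (by vertex number in listed order) whose endpoints lie on opposite sides of northing = 2838022, where each meets that height, and whether that is right or left of the point:
Z-19: 1–2 at easting≈481746.5 (right), 3–4 at easting≈475277.6 (left) → 1 crossing.
Z-11: no edge straddles that height → 0 crossings.
Z-3: no edge straddles that height → 0 crossings.
Z-12: 1–2 at easting≈481498.6 (right), 5–1 at easting≈487323.5 (right) → 2 crossings.
Only Z-19 has an odd count, so the point is inside Z-19.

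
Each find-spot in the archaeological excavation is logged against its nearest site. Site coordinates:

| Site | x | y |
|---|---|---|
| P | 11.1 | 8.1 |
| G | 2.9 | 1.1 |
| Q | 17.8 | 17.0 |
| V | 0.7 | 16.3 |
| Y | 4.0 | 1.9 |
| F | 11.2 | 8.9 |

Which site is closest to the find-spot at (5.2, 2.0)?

Squared distances to each site:
P: 72.020; G: 6.100; Q: 383.760; V: 224.740; Y: 1.450; F: 83.610.
Minimum at Y.

Y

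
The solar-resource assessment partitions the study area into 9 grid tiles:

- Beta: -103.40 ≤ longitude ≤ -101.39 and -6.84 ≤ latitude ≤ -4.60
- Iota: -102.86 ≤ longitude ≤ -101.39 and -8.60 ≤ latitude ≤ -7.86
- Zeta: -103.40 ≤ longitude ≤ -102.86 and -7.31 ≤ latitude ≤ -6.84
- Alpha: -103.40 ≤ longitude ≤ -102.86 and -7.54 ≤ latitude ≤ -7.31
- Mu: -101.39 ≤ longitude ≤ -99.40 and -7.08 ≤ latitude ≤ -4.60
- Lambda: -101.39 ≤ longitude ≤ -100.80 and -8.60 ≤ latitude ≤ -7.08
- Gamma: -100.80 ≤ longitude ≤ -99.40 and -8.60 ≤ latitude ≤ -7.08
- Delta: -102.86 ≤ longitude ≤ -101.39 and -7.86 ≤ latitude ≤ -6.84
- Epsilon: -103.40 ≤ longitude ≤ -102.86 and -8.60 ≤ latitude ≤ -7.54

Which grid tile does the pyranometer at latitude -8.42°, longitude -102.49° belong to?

The point has longitude = -102.49 and latitude = -8.42.
Only Iota satisfies -102.86 ≤ longitude ≤ -101.39 and -8.60 ≤ latitude ≤ -7.86.

Iota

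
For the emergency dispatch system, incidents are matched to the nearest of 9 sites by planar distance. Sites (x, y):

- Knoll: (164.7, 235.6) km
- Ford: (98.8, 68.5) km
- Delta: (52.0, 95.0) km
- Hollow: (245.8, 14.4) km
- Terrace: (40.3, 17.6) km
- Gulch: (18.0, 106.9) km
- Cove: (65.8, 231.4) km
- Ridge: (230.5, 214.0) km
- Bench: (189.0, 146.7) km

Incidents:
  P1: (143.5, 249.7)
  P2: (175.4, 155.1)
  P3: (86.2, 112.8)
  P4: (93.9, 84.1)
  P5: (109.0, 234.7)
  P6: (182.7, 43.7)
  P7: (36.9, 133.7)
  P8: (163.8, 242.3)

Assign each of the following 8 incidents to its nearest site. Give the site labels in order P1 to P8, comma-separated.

P1 → Knoll (d²=648.25)
P2 → Bench (d²=255.52)
P3 → Delta (d²=1486.48)
P4 → Ford (d²=267.37)
P5 → Cove (d²=1877.13)
P6 → Hollow (d²=4840.10)
P7 → Gulch (d²=1075.45)
P8 → Knoll (d²=45.70)

Knoll, Bench, Delta, Ford, Cove, Hollow, Gulch, Knoll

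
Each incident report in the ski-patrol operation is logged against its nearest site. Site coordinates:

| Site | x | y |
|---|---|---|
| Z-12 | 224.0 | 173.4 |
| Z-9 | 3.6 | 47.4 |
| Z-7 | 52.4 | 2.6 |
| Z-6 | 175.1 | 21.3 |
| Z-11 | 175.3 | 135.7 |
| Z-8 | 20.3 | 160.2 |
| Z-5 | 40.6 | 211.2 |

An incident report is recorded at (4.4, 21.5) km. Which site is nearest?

Squared distances to each site:
Z-12: 71297.770; Z-9: 671.450; Z-7: 2661.210; Z-6: 29138.530; Z-11: 42248.450; Z-8: 19490.500; Z-5: 37296.530.
Minimum at Z-9.

Z-9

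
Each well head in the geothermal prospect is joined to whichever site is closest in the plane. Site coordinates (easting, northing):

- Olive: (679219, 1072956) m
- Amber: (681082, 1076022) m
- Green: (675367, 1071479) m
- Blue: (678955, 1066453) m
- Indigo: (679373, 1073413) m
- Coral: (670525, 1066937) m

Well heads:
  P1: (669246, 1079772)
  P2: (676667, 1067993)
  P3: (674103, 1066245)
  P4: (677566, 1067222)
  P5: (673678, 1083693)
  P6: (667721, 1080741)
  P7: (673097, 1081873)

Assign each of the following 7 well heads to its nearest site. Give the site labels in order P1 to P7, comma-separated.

P1 → Green (d²=106240490.00)
P2 → Blue (d²=7606544.00)
P3 → Coral (d²=13280948.00)
P4 → Blue (d²=2520682.00)
P5 → Amber (d²=113663457.00)
P6 → Green (d²=144245960.00)
P7 → Amber (d²=97994426.00)

Green, Blue, Coral, Blue, Amber, Green, Amber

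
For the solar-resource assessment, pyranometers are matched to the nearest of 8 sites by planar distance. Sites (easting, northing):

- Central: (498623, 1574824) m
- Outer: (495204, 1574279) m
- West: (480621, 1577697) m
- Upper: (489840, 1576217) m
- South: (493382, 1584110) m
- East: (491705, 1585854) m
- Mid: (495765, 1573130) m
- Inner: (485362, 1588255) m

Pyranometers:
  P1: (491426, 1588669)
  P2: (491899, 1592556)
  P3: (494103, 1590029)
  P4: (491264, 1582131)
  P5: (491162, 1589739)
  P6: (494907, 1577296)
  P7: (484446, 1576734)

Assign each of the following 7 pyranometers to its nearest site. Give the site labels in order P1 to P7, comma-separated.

East, East, East, South, East, Outer, West

P1 → East (d²=8002066.00)
P2 → East (d²=44954440.00)
P3 → East (d²=23181029.00)
P4 → South (d²=8402365.00)
P5 → East (d²=15388074.00)
P6 → Outer (d²=9190498.00)
P7 → West (d²=15557994.00)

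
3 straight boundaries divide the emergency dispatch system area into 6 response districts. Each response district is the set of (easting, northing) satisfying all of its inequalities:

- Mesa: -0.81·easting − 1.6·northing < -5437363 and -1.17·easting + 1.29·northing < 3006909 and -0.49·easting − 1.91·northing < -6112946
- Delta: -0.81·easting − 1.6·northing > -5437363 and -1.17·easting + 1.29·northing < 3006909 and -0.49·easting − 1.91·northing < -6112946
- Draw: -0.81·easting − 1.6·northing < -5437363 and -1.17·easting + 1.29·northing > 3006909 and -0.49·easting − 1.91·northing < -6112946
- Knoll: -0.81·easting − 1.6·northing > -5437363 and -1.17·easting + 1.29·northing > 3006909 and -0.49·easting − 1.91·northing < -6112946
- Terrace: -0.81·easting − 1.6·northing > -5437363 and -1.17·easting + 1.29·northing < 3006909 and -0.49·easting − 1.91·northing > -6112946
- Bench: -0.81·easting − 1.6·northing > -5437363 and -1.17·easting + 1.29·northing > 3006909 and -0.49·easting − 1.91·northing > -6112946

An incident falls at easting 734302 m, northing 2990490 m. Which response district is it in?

Terrace

-0.81·734302 − 1.6·2990490 = -5379568.620, which is > -5437363
-1.17·734302 + 1.29·2990490 = 2998598.760, which is < 3006909
-0.49·734302 − 1.91·2990490 = -6071643.880, which is > -6112946
This sign pattern matches Terrace.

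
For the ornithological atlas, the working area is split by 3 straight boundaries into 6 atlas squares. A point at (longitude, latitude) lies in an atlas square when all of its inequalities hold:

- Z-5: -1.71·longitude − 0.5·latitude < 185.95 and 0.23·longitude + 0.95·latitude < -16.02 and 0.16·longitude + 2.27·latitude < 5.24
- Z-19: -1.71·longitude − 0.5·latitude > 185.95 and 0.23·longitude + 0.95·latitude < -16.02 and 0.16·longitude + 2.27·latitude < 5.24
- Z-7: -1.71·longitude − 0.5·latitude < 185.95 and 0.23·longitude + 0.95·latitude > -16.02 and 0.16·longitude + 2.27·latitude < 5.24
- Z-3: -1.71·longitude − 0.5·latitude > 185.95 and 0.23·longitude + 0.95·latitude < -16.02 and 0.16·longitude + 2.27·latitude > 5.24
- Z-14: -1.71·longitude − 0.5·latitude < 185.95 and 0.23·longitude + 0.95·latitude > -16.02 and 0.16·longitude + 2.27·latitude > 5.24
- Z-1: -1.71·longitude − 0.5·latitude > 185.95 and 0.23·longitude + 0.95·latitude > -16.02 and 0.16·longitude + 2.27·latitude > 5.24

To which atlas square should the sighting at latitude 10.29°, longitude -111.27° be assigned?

Z-14

-1.71·-111.27 − 0.5·10.29 = 185.127, which is < 185.95
0.23·-111.27 + 0.95·10.29 = -15.817, which is > -16.02
0.16·-111.27 + 2.27·10.29 = 5.555, which is > 5.24
This sign pattern matches Z-14.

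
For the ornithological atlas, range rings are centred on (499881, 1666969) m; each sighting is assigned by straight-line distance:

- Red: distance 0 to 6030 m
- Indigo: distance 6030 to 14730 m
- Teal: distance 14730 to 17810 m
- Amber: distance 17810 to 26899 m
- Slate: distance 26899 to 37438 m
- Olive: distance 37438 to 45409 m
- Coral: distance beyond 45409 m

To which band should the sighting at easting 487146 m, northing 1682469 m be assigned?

Distance = √((487146−499881)² + (1682469−1666969)²) = √(162180225.000 + 240250000.000) = 20060.664 m.
17810 ≤ 20060.664 < 26899 → Amber.

Amber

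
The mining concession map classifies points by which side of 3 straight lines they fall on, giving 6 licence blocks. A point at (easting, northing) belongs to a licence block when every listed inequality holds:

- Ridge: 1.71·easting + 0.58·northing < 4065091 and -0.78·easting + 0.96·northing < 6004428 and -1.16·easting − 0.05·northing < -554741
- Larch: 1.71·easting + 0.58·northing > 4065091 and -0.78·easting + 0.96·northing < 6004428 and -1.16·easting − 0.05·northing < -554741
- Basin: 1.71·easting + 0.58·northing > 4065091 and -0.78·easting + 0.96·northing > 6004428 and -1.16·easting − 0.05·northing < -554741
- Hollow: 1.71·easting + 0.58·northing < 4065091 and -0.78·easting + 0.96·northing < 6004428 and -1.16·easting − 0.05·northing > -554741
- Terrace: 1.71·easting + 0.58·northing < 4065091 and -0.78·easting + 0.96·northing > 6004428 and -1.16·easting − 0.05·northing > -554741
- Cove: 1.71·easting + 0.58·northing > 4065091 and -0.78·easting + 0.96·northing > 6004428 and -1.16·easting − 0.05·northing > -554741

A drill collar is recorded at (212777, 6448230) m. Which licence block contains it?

1.71·212777 + 0.58·6448230 = 4103822.070, which is > 4065091
-0.78·212777 + 0.96·6448230 = 6024334.740, which is > 6004428
-1.16·212777 − 0.05·6448230 = -569232.820, which is < -554741
This sign pattern matches Basin.

Basin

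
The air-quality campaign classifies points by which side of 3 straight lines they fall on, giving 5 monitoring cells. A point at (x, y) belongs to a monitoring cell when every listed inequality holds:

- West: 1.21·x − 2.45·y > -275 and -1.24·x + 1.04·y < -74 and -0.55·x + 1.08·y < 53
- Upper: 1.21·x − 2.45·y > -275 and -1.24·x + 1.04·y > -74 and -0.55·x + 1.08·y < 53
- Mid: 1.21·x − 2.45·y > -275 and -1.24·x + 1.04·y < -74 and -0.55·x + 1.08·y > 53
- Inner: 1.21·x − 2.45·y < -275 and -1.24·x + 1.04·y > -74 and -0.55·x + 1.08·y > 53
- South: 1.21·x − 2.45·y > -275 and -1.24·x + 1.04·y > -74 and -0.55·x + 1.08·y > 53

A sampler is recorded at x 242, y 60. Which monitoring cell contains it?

1.21·242 − 2.45·60 = 145.820, which is > -275
-1.24·242 + 1.04·60 = -237.680, which is < -74
-0.55·242 + 1.08·60 = -68.300, which is < 53
This sign pattern matches West.

West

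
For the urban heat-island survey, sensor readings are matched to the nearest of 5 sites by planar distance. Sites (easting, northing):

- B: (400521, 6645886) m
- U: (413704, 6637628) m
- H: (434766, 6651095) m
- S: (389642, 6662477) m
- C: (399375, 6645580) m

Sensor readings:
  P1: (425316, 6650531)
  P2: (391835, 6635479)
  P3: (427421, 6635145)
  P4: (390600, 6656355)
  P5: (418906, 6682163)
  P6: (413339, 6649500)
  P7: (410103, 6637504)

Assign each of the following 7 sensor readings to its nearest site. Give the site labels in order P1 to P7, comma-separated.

P1 → H (d²=89620596.00)
P2 → C (d²=158881801.00)
P3 → U (d²=194321378.00)
P4 → S (d²=38396648.00)
P5 → H (d²=1216760224.00)
P6 → U (d²=141077609.00)
P7 → U (d²=12982577.00)

H, C, U, S, H, U, U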